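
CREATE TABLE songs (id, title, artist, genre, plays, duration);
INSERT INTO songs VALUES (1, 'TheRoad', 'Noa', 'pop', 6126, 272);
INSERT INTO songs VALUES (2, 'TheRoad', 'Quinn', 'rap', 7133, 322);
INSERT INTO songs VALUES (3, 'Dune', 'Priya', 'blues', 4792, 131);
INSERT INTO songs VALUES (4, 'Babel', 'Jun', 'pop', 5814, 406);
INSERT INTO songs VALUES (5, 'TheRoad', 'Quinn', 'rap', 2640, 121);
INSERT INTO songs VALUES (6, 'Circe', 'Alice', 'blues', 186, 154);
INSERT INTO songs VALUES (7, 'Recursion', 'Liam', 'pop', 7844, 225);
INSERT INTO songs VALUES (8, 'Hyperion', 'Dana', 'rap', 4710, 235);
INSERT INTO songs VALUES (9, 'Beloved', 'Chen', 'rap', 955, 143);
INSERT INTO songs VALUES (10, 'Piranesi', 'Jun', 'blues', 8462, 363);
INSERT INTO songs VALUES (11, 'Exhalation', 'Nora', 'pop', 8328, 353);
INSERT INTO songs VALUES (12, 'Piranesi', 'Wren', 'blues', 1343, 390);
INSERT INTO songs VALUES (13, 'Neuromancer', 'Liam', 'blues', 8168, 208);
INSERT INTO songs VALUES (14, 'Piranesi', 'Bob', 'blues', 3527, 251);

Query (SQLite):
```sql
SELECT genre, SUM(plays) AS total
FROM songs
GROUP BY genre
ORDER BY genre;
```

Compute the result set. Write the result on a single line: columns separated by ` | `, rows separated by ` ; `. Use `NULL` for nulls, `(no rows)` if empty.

blues | 26478 ; pop | 28112 ; rap | 15438

Partition songs by genre; compute SUM(plays) within each group.
  blues: ids {3, 6, 10, 12, 13, 14} → SUM(plays)=26478
  pop: ids {1, 4, 7, 11} → SUM(plays)=28112
  rap: ids {2, 5, 8, 9} → SUM(plays)=15438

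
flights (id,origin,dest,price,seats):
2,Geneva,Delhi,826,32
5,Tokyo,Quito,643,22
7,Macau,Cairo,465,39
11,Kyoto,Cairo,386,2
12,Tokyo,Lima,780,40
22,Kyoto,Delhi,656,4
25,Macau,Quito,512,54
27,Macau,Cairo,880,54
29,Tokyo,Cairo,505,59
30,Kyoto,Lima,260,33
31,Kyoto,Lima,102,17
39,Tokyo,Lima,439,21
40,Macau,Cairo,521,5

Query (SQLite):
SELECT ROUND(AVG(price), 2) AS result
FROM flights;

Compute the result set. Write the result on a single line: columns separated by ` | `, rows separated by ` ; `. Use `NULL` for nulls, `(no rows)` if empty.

536.54

All price values: [826, 643, 465, 386, 780, 656, 512, 880, 505, 260, 102, 439, 521].
AVG = 6975 / 13 (rounded to 2 dp).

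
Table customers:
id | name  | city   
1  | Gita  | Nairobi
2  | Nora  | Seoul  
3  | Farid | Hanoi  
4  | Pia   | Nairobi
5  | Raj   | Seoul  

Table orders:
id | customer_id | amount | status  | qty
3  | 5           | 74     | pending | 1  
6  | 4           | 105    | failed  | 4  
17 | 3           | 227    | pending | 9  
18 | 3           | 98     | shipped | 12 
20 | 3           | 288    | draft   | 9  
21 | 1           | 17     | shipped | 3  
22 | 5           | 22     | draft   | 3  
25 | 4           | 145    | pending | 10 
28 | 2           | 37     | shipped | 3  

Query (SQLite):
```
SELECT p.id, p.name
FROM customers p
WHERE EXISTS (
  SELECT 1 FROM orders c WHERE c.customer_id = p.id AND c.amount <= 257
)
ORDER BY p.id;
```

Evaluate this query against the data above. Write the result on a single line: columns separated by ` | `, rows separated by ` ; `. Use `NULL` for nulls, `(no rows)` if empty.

1 | Gita ; 2 | Nora ; 3 | Farid ; 4 | Pia ; 5 | Raj

For each customers row, check whether any orders with matching customer_id has amount <= 257.
Keep rows where that is true.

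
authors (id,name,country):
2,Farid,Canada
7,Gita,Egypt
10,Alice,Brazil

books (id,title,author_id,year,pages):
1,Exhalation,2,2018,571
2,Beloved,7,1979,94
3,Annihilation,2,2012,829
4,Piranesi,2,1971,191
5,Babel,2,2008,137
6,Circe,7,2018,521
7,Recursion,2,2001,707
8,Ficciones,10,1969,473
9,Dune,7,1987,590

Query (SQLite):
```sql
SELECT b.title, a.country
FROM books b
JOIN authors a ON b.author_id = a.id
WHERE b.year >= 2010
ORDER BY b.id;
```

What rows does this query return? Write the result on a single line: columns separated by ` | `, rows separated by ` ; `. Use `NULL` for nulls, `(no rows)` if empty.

Each books row matches the authors row where author_id = authors.id.
Then keep rows with b.year >= 2010.

Exhalation | Canada ; Annihilation | Canada ; Circe | Egypt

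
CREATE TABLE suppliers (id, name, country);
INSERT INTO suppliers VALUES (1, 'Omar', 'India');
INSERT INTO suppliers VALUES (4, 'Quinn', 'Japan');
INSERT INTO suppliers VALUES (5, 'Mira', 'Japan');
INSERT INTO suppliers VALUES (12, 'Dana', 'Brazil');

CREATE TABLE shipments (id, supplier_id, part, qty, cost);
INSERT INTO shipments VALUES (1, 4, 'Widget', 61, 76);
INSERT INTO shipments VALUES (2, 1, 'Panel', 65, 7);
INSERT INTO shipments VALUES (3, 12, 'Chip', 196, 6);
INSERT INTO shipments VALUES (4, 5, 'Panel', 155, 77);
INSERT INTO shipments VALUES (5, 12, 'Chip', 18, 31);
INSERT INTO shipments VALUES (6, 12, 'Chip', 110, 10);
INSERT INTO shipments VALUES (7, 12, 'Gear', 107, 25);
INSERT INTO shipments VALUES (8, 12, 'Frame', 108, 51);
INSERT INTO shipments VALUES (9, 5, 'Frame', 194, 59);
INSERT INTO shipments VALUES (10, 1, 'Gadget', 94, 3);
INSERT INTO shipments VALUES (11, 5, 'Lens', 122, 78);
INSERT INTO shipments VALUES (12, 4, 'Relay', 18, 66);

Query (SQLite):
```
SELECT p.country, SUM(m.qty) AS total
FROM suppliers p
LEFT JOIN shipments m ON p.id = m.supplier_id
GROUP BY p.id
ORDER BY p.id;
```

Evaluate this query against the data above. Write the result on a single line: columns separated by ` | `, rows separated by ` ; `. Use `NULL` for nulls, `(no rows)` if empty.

India | 159 ; Japan | 79 ; Japan | 471 ; Brazil | 539

LEFT JOIN keeps every suppliers row; unmatched ones get NULL for shipments columns.
Group by suppliers.id and compute SUM(m.qty). SUM over an all-NULL group is NULL.
  1: ids {2, 10} → SUM(m.qty)=159
  4: ids {1, 12} → SUM(m.qty)=79
  5: ids {4, 9, 11} → SUM(m.qty)=471
  12: ids {3, 5, 6, 7, 8} → SUM(m.qty)=539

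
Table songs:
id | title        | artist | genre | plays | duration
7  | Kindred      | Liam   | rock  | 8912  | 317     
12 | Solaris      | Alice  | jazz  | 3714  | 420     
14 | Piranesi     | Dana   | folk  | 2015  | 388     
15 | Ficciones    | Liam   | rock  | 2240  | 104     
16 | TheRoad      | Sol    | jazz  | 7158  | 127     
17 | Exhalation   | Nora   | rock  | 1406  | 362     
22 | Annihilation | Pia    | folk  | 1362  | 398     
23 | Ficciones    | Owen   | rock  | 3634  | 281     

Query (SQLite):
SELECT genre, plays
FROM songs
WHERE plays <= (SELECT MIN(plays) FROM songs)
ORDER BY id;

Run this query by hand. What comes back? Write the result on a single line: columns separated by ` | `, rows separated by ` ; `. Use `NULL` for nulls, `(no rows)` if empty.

folk | 1362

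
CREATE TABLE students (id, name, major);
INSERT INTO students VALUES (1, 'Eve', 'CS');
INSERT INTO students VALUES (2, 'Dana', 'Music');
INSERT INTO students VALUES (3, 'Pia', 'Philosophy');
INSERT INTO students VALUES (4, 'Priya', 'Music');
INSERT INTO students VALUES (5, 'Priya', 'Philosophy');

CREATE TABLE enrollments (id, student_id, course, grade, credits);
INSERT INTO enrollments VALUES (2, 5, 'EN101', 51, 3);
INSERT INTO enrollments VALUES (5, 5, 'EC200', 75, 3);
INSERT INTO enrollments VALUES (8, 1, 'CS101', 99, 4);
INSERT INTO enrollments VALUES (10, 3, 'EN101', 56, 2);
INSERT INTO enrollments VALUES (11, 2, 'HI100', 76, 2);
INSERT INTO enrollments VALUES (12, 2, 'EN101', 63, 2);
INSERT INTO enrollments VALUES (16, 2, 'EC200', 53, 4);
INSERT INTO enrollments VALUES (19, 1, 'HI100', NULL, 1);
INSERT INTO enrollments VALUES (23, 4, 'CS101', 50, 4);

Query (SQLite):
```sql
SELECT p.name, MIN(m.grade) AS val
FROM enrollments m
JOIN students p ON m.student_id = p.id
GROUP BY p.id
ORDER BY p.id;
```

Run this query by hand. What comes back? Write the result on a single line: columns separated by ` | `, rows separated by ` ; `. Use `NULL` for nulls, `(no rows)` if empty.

Join each enrollments row to its students via student_id.
Group joined rows by students.id; compute MIN(m.grade) per group.
  1: ids {8, 19} → MIN(m.grade)=99
  2: ids {11, 12, 16} → MIN(m.grade)=53
  3: ids {10} → MIN(m.grade)=56
  4: ids {23} → MIN(m.grade)=50
  5: ids {2, 5} → MIN(m.grade)=51

Eve | 99 ; Dana | 53 ; Pia | 56 ; Priya | 50 ; Priya | 51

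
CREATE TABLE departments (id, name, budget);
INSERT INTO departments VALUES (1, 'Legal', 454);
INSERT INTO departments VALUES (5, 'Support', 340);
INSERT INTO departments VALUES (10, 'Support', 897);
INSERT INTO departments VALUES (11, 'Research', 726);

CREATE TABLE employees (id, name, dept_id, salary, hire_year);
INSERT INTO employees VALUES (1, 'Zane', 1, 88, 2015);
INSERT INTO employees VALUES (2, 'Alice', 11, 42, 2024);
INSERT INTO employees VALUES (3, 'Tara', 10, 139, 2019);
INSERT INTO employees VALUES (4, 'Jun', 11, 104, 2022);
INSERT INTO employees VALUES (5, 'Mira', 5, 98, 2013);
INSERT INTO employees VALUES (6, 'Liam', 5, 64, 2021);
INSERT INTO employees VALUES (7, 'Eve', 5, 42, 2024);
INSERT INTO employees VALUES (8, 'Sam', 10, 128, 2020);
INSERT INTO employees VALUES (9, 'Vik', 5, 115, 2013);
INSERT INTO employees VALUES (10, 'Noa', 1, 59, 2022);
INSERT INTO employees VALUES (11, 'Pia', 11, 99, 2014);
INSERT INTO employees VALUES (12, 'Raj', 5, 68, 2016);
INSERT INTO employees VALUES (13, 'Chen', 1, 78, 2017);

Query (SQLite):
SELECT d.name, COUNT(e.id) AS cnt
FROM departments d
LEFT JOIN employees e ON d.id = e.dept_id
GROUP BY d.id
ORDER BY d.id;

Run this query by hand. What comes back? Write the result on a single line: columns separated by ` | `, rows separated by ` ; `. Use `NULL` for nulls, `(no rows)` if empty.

LEFT JOIN keeps every departments row; unmatched ones get NULL for employees columns.
Group by departments.id and compute COUNT(e.id). COUNT(col) of an all-NULL group is 0.
  1: ids {1, 10, 13} → COUNT(e.id)=3
  5: ids {5, 6, 7, 9, 12} → COUNT(e.id)=5
  10: ids {3, 8} → COUNT(e.id)=2
  11: ids {2, 4, 11} → COUNT(e.id)=3

Legal | 3 ; Support | 5 ; Support | 2 ; Research | 3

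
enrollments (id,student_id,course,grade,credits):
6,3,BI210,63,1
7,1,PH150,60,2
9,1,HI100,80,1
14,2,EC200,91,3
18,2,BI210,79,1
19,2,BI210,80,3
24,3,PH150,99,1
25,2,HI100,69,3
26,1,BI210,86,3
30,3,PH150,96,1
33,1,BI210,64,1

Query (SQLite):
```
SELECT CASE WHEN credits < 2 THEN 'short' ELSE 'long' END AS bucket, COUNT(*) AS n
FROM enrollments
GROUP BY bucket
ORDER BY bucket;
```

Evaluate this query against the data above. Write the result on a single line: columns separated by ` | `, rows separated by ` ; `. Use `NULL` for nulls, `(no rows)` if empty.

Bucket rows by credits < 2 → 'short' else 'long'; count each bucket.

long | 5 ; short | 6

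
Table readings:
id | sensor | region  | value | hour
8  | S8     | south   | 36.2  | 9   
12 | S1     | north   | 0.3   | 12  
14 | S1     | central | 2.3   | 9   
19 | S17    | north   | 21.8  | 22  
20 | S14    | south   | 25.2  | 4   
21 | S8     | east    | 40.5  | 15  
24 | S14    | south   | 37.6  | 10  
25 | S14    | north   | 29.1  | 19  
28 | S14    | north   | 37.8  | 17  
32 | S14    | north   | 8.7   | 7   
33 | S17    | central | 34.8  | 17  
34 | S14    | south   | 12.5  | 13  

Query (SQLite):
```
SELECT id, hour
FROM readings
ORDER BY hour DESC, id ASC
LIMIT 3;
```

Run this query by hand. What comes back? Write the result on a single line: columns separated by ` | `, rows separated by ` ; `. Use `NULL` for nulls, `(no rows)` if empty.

19 | 22 ; 25 | 19 ; 28 | 17

Sort by hour desc, tiebreak id asc: (22, id=19), (19, id=25), (17, id=28), (17, id=33), (15, id=21), (13, id=34) …. Take first 3.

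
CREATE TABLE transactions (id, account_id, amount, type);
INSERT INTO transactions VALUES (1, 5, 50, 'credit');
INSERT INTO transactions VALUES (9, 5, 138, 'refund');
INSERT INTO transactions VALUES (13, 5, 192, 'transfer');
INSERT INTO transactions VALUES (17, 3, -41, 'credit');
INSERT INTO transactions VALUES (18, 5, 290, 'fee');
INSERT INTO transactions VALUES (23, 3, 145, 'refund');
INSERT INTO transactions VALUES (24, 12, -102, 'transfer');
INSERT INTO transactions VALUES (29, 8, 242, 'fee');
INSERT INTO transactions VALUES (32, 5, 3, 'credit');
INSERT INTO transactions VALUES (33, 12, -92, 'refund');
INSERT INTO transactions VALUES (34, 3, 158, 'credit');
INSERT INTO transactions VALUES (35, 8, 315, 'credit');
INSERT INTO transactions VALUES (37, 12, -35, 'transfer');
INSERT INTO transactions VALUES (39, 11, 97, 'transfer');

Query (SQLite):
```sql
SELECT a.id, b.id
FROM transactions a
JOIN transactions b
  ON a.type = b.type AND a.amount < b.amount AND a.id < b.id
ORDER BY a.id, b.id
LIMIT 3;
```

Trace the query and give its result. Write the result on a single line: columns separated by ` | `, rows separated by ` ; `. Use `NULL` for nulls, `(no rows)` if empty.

1 | 34 ; 1 | 35 ; 9 | 23

Pairs (a,b) with same type, a.amount < b.amount, a.id < b.id.
type groups: credit:{1,17,32,34,35} fee:{18,29} refund:{9,23,33} transfer:{13,24,37,39}
Ordered by (a.id, b.id); first 3.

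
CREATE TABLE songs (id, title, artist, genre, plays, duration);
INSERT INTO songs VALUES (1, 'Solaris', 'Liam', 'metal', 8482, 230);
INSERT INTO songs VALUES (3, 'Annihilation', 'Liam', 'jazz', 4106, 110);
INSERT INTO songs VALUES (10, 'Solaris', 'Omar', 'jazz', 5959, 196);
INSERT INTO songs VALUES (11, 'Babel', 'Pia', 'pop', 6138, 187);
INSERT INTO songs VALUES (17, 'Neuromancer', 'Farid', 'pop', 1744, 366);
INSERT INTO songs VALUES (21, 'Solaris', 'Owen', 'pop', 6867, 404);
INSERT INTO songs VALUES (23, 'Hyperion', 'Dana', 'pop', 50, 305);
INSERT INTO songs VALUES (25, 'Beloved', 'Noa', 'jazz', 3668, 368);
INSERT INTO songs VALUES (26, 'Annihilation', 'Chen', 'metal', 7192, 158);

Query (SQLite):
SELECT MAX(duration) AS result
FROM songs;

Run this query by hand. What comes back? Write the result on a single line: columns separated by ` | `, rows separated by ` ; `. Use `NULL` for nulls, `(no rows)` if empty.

All duration values: [230, 110, 196, 187, 366, 404, 305, 368, 158].
MAX of non-NULL values = 404.

404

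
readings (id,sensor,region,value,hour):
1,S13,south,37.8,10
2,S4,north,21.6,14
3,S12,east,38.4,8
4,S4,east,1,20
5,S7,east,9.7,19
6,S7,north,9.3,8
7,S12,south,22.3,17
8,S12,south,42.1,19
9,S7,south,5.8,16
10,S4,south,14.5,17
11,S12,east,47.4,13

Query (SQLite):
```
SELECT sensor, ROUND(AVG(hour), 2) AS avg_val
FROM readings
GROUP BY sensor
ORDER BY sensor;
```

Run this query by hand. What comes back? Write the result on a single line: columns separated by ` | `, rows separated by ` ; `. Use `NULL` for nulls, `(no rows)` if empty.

S12 | 14.25 ; S13 | 10 ; S4 | 17 ; S7 | 14.33

Partition readings by sensor; compute ROUND(AVG(hour), 2) within each group.
  S12: ids {3, 7, 8, 11} → ROUND(AVG(hour), 2)=14.25
  S13: ids {1} → ROUND(AVG(hour), 2)=10
  S4: ids {2, 4, 10} → ROUND(AVG(hour), 2)=17
  S7: ids {5, 6, 9} → ROUND(AVG(hour), 2)=14.33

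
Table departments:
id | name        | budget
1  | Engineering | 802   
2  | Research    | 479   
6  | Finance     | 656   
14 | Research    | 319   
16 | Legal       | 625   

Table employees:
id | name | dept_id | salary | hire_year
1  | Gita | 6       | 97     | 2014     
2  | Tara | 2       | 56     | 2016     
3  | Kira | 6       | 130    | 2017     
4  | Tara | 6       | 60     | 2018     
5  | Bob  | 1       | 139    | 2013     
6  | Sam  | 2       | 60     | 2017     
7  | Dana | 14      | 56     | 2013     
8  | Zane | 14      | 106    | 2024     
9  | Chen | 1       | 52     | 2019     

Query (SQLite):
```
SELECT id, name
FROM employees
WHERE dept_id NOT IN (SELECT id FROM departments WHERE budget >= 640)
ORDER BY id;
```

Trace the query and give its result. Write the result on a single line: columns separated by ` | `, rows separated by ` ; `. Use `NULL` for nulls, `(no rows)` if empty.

2 | Tara ; 6 | Sam ; 7 | Dana ; 8 | Zane

Inner query: departments.id where budget >= 640.
Outer: keep employees rows whose dept_id is not in that set.
Inner query → {1, 6}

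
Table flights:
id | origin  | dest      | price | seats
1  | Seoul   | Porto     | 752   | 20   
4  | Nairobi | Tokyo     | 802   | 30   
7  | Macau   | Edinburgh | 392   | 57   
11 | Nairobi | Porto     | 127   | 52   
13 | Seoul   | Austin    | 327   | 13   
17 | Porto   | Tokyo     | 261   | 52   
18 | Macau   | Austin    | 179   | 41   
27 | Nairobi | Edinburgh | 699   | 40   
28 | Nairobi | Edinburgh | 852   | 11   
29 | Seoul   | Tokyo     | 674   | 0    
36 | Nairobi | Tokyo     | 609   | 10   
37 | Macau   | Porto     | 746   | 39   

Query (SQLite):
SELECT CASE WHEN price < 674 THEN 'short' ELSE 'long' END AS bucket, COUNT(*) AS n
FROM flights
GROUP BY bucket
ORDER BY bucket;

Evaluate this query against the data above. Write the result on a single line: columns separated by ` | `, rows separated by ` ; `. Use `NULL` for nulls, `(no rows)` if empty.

long | 6 ; short | 6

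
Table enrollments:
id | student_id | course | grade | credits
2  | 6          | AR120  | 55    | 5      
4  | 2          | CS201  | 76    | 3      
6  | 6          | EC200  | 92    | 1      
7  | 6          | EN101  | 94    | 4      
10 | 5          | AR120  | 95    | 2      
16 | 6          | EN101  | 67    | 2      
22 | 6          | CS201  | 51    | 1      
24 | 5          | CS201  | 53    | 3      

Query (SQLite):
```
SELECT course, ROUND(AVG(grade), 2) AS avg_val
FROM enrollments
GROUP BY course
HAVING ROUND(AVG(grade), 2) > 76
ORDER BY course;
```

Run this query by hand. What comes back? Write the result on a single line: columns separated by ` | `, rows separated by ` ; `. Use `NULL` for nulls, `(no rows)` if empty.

Partition enrollments by course; compute ROUND(AVG(grade), 2) within each group.
HAVING: keep groups where ROUND(AVG(grade), 2) > 76.
  AR120: ids {2, 10} → ROUND(AVG(grade), 2)=75
  CS201: ids {4, 22, 24} → ROUND(AVG(grade), 2)=60
  EC200: ids {6} → ROUND(AVG(grade), 2)=92
  EN101: ids {7, 16} → ROUND(AVG(grade), 2)=80.5

EC200 | 92 ; EN101 | 80.5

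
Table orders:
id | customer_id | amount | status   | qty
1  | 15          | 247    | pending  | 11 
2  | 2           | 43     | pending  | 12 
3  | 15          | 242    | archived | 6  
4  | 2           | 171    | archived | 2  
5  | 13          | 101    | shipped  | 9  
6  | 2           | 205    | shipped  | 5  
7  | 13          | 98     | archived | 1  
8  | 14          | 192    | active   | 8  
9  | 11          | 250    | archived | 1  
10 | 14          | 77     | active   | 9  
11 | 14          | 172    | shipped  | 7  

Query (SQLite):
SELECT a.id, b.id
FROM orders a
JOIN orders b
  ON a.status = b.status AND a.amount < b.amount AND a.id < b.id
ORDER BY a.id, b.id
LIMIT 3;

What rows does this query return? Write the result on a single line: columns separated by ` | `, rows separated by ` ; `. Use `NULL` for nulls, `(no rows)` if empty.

Pairs (a,b) with same status, a.amount < b.amount, a.id < b.id.
status groups: active:{8,10} archived:{3,4,7,9} pending:{1,2} shipped:{5,6,11}
Ordered by (a.id, b.id); first 3.

3 | 9 ; 4 | 9 ; 5 | 6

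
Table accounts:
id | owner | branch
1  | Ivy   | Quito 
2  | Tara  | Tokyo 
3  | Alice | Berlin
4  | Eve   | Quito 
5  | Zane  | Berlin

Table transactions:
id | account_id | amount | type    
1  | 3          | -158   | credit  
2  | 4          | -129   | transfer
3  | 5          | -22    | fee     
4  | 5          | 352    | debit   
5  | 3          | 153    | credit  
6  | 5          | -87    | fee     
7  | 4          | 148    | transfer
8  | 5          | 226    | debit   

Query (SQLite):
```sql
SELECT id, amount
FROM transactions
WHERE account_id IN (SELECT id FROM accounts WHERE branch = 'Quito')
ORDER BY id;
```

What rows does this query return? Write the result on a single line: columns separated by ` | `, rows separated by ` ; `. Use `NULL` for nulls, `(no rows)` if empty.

2 | -129 ; 7 | 148

Inner query: accounts.id where branch = 'Quito'.
Outer: keep transactions rows whose account_id is in that set.
Inner query → {1, 4}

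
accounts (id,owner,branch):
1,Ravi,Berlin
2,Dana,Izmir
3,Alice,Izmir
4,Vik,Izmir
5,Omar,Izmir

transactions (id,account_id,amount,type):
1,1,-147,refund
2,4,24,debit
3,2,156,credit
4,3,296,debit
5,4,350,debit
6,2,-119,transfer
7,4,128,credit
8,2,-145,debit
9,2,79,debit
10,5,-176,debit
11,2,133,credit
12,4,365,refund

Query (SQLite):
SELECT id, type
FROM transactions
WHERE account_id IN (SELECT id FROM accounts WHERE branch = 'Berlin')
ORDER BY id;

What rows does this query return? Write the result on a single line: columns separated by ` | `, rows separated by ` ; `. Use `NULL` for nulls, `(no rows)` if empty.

Inner query: accounts.id where branch = 'Berlin'.
Outer: keep transactions rows whose account_id is in that set.
Inner query → {1}

1 | refund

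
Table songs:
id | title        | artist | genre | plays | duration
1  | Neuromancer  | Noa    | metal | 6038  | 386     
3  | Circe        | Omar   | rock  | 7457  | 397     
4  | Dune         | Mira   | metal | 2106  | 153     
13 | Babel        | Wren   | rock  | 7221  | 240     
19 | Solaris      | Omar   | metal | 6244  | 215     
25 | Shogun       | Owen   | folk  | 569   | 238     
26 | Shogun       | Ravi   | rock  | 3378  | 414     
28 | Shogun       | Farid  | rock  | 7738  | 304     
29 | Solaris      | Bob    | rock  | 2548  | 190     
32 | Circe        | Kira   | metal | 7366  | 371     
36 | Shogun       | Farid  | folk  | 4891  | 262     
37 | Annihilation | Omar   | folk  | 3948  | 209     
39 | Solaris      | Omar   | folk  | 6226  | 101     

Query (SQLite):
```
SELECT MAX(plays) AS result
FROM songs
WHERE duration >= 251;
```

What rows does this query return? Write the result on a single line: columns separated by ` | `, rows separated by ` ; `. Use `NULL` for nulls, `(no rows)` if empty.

7738

Rows where duration >= 251 → plays values: [6038, 7457, 3378, 7738, 7366, 4891].
MAX of non-NULL values = 7738.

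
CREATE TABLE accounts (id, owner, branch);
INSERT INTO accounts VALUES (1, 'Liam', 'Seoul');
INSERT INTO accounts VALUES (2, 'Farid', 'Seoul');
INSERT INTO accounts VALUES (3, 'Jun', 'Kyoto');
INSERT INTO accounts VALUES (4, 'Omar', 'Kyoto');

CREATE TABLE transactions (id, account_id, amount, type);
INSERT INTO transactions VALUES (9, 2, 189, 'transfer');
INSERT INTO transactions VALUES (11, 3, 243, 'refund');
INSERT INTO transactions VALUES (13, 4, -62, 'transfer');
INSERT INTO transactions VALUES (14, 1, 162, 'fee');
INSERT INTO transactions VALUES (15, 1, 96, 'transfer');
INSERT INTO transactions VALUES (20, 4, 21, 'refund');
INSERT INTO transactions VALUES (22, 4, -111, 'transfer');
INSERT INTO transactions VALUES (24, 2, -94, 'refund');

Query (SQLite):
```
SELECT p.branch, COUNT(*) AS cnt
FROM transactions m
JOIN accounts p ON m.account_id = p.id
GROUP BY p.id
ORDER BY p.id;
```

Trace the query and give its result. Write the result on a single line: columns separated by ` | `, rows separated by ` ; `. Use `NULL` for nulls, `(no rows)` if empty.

Seoul | 2 ; Seoul | 2 ; Kyoto | 1 ; Kyoto | 3

Join each transactions row to its accounts via account_id.
Group joined rows by accounts.id; compute COUNT(*) per group.
  1: ids {14, 15} → COUNT(*)=2
  2: ids {9, 24} → COUNT(*)=2
  3: ids {11} → COUNT(*)=1
  4: ids {13, 20, 22} → COUNT(*)=3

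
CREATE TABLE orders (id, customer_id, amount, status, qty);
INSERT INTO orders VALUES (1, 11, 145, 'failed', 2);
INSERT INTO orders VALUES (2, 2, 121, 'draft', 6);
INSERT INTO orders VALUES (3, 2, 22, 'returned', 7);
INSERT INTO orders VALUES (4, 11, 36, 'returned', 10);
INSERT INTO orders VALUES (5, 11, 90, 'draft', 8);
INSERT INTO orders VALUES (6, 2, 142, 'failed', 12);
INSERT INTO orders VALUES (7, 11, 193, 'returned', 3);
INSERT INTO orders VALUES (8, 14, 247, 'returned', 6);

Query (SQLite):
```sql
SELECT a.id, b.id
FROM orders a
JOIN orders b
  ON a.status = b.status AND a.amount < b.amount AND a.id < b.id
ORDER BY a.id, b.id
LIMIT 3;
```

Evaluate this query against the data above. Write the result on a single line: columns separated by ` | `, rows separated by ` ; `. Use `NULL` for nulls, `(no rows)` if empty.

3 | 4 ; 3 | 7 ; 3 | 8

Pairs (a,b) with same status, a.amount < b.amount, a.id < b.id.
status groups: draft:{2,5} failed:{1,6} returned:{3,4,7,8}
Ordered by (a.id, b.id); first 3.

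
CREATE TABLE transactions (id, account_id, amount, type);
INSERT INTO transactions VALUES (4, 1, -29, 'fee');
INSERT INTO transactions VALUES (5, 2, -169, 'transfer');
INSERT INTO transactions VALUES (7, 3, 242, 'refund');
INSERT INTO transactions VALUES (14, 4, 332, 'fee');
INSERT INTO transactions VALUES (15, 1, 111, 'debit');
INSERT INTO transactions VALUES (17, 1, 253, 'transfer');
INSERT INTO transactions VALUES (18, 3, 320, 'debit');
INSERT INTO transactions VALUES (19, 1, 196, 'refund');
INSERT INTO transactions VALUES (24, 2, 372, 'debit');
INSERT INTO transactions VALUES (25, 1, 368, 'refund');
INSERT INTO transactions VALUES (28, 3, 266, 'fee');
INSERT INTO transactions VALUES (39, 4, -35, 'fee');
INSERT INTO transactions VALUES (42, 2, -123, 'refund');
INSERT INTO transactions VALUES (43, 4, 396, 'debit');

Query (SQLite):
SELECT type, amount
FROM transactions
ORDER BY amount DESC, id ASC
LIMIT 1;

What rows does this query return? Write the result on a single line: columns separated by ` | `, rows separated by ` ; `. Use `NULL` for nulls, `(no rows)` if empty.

Sort by amount desc, tiebreak id asc: (396, id=43), (372, id=24), (368, id=25), (332, id=14) …. Take first 1.

debit | 396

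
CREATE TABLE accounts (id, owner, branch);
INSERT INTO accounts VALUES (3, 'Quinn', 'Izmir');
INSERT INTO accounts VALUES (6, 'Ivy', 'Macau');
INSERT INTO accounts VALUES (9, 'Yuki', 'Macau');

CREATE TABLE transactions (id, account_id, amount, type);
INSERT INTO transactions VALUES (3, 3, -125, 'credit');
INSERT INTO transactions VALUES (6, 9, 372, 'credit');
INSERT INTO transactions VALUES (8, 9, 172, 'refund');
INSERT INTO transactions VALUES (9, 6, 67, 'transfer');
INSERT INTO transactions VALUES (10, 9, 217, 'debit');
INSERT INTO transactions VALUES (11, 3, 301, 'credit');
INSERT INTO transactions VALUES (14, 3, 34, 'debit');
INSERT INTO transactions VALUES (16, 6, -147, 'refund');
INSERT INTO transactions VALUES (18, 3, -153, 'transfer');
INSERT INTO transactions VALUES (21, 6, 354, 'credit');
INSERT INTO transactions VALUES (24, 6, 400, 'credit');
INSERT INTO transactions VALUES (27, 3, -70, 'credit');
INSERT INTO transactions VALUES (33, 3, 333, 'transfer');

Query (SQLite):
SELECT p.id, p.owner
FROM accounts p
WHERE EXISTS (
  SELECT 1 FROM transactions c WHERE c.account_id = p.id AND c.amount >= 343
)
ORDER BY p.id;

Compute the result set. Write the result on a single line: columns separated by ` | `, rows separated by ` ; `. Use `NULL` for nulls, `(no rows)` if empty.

For each accounts row, check whether any transactions with matching account_id has amount >= 343.
Keep rows where that is true.

6 | Ivy ; 9 | Yuki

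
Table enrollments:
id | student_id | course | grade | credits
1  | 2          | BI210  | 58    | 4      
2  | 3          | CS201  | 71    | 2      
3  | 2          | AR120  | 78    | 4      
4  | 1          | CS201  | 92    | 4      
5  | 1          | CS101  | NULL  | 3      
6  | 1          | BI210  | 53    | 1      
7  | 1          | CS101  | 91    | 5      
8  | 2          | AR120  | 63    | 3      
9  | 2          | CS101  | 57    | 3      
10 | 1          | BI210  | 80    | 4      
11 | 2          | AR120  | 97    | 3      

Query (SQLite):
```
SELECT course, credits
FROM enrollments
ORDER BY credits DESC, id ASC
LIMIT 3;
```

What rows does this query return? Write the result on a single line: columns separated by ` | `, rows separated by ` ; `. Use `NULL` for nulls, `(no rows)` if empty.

Sort by credits desc, tiebreak id asc: (5, id=7), (4, id=1), (4, id=3), (4, id=4), (4, id=10), (3, id=5) …. Take first 3.

CS101 | 5 ; BI210 | 4 ; AR120 | 4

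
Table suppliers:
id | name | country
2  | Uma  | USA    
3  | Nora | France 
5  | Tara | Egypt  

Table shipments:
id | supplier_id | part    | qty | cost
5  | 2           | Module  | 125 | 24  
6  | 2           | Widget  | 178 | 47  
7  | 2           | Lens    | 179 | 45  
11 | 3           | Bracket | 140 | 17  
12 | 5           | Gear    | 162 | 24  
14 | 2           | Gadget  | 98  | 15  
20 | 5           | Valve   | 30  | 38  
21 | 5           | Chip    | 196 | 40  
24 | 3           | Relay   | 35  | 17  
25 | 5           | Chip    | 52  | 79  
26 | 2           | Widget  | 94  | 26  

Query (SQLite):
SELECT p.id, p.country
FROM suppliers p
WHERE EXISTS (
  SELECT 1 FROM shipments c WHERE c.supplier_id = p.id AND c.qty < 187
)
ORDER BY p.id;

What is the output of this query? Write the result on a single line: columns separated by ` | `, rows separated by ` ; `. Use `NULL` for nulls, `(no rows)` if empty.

2 | USA ; 3 | France ; 5 | Egypt

For each suppliers row, check whether any shipments with matching supplier_id has qty < 187.
Keep rows where that is true.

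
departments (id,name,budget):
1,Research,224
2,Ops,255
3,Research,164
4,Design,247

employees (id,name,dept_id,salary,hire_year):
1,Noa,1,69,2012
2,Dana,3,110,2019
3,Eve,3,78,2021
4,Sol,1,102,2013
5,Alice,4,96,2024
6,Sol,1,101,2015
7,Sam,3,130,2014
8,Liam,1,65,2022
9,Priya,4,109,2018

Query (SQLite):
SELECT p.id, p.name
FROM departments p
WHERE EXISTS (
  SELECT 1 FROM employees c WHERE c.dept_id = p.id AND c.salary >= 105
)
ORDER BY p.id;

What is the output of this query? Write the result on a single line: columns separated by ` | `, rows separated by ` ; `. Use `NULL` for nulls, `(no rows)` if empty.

3 | Research ; 4 | Design

For each departments row, check whether any employees with matching dept_id has salary >= 105.
Keep rows where that is true.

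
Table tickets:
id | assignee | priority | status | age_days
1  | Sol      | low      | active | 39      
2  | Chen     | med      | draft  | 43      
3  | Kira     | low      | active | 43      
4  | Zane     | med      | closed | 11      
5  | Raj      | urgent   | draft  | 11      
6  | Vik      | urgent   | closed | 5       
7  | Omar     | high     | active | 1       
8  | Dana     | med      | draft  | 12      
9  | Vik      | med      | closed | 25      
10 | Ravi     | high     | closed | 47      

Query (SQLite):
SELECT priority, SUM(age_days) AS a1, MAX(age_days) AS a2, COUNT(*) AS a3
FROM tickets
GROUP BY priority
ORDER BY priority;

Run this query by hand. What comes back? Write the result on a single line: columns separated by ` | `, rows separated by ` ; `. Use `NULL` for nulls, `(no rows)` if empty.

Group tickets by priority.
Per group compute: SUM(age_days), MAX(age_days), COUNT(*).
  high: ids {7, 10} → SUM(age_days)=48, MAX(age_days)=47, COUNT(*)=2
  low: ids {1, 3} → SUM(age_days)=82, MAX(age_days)=43, COUNT(*)=2
  med: ids {2, 4, 8, 9} → SUM(age_days)=91, MAX(age_days)=43, COUNT(*)=4
  urgent: ids {5, 6} → SUM(age_days)=16, MAX(age_days)=11, COUNT(*)=2

high | 48 | 47 | 2 ; low | 82 | 43 | 2 ; med | 91 | 43 | 4 ; urgent | 16 | 11 | 2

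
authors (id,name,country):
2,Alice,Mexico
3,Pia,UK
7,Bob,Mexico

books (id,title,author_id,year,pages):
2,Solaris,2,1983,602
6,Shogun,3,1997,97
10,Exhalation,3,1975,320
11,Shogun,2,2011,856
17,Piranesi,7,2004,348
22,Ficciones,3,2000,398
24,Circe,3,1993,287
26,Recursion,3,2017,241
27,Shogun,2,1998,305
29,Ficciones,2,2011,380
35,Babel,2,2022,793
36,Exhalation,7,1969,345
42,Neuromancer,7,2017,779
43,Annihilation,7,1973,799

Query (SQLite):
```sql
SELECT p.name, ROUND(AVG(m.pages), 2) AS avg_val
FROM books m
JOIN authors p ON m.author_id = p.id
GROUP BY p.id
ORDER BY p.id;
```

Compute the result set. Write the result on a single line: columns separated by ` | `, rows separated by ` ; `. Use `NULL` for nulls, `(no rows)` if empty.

Join each books row to its authors via author_id.
Group joined rows by authors.id; compute ROUND(AVG(m.pages), 2) per group.
  2: ids {2, 11, 27, 29, 35} → ROUND(AVG(m.pages), 2)=587.2
  3: ids {6, 10, 22, 24, 26} → ROUND(AVG(m.pages), 2)=268.6
  7: ids {17, 36, 42, 43} → ROUND(AVG(m.pages), 2)=567.75

Alice | 587.2 ; Pia | 268.6 ; Bob | 567.75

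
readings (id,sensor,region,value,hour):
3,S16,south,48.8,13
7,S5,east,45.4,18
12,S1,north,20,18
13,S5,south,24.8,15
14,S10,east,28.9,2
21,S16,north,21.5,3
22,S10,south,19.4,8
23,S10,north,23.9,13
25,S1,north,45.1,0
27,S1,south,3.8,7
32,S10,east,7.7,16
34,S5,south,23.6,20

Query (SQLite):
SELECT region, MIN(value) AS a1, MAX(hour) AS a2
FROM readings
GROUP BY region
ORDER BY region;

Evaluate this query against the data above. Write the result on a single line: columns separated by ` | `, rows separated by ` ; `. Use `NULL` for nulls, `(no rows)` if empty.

east | 7.7 | 18 ; north | 20 | 18 ; south | 3.8 | 20

Group readings by region.
Per group compute: MIN(value), MAX(hour).
  east: ids {7, 14, 32} → MIN(value)=7.7, MAX(hour)=18
  north: ids {12, 21, 23, 25} → MIN(value)=20, MAX(hour)=18
  south: ids {3, 13, 22, 27, 34} → MIN(value)=3.8, MAX(hour)=20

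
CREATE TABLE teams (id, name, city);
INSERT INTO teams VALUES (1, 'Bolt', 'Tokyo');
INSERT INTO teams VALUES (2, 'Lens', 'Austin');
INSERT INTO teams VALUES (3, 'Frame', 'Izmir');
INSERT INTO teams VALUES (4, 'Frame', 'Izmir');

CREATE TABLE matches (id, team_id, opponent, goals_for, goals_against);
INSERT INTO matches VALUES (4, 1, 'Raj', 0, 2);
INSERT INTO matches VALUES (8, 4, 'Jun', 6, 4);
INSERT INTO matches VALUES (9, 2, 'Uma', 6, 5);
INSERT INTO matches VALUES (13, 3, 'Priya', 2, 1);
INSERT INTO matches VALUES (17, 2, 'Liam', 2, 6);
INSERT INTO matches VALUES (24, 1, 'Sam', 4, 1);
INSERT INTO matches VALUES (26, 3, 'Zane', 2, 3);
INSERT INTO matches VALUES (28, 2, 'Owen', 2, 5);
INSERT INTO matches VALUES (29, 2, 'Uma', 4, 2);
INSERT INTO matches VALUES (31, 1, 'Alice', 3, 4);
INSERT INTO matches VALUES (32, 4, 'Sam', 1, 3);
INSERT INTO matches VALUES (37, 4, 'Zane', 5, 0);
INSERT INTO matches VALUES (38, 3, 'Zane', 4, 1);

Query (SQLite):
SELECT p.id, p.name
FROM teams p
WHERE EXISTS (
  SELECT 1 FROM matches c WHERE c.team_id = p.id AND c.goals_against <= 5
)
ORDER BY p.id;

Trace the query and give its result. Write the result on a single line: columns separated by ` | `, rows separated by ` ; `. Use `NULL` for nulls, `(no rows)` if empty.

1 | Bolt ; 2 | Lens ; 3 | Frame ; 4 | Frame

For each teams row, check whether any matches with matching team_id has goals_against <= 5.
Keep rows where that is true.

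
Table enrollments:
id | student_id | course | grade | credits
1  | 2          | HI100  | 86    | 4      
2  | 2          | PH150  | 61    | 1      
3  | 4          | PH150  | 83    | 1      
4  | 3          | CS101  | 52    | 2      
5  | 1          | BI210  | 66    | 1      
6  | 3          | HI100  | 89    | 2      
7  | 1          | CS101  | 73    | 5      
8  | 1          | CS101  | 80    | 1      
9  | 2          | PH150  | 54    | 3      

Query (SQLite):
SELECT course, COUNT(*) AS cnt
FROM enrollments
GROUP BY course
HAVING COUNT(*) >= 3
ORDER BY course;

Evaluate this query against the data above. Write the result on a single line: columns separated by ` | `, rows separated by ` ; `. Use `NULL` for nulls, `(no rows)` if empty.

Partition enrollments by course; compute COUNT(*) within each group.
HAVING: keep groups with count ≥ 3.
  BI210: ids {5} → COUNT(*)=1
  CS101: ids {4, 7, 8} → COUNT(*)=3
  HI100: ids {1, 6} → COUNT(*)=2
  PH150: ids {2, 3, 9} → COUNT(*)=3

CS101 | 3 ; PH150 | 3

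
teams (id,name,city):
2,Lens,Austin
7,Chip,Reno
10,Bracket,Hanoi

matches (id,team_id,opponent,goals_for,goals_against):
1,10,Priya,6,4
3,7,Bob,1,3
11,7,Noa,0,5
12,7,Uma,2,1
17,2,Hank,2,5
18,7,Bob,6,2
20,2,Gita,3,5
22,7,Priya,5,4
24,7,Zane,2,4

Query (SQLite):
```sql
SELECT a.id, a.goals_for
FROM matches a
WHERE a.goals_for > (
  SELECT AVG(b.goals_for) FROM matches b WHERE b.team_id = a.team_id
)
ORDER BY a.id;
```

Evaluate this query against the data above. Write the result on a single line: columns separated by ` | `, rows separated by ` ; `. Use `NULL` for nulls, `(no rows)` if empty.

For each matches row a, compute AVG(goals_for) over rows sharing a.team_id.
Keep row a if a.goals_for > that per-group AVG.
  team_id=2: AVG(goals_for) = 2.5
  team_id=7: AVG(goals_for) = 2.666667
  team_id=10: AVG(goals_for) = 6.0

18 | 6 ; 20 | 3 ; 22 | 5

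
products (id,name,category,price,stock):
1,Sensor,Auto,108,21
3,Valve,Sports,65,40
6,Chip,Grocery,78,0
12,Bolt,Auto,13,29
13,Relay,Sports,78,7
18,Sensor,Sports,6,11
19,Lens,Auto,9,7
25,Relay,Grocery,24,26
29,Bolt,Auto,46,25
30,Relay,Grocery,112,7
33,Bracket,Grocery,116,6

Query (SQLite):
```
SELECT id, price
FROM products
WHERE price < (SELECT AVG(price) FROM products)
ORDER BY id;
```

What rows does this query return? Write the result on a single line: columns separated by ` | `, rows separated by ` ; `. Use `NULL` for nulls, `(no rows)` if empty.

12 | 13 ; 18 | 6 ; 19 | 9 ; 25 | 24 ; 29 | 46

Scalar subquery: AVG(price) over all products rows = 59.545455 (≈; comparison uses full precision).
Keep rows where price < that value.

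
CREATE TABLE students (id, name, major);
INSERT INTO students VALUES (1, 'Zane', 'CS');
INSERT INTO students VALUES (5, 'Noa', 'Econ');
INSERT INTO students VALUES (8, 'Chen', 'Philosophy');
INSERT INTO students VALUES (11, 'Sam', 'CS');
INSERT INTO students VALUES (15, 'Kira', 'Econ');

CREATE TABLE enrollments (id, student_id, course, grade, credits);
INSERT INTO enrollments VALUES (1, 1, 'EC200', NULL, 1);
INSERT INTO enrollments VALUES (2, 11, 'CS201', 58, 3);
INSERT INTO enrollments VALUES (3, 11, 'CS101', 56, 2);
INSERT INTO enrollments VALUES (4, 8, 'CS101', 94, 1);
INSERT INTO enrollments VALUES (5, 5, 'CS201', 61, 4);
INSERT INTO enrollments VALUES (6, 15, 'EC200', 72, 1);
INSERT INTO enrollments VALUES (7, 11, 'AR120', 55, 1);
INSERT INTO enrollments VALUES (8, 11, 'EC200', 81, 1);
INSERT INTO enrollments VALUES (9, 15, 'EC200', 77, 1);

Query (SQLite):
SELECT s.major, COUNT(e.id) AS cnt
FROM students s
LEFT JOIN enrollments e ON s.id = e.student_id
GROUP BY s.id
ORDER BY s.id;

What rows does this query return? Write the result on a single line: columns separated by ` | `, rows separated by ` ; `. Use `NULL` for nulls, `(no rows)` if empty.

CS | 1 ; Econ | 1 ; Philosophy | 1 ; CS | 4 ; Econ | 2

LEFT JOIN keeps every students row; unmatched ones get NULL for enrollments columns.
Group by students.id and compute COUNT(e.id). COUNT(col) of an all-NULL group is 0.
  1: ids {1} → COUNT(e.id)=1
  5: ids {5} → COUNT(e.id)=1
  8: ids {4} → COUNT(e.id)=1
  11: ids {2, 3, 7, 8} → COUNT(e.id)=4
  15: ids {6, 9} → COUNT(e.id)=2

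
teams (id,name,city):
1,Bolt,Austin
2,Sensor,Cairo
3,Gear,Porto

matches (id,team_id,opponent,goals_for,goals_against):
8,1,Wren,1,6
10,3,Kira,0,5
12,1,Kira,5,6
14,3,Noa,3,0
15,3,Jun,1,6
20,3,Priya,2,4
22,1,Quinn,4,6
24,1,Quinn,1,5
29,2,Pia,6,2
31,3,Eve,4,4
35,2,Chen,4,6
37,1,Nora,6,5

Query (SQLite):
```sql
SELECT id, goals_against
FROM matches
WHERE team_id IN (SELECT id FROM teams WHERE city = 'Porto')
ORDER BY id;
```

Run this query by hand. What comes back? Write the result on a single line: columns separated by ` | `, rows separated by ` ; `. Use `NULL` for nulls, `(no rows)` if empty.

Inner query: teams.id where city = 'Porto'.
Outer: keep matches rows whose team_id is in that set.
Inner query → {3}

10 | 5 ; 14 | 0 ; 15 | 6 ; 20 | 4 ; 31 | 4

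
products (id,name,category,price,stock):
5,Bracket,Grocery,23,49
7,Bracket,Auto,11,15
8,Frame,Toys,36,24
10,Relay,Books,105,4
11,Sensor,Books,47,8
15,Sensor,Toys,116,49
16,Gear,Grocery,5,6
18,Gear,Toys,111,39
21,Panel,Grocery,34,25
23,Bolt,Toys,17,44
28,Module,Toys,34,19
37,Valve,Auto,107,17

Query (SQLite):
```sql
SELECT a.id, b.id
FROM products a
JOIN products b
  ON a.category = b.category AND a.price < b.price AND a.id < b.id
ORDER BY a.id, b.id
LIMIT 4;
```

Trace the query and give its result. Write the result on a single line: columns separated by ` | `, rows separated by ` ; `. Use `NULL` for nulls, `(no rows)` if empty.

5 | 21 ; 7 | 37 ; 8 | 15 ; 8 | 18

Pairs (a,b) with same category, a.price < b.price, a.id < b.id.
category groups: Auto:{7,37} Books:{10,11} Grocery:{5,16,21} Toys:{8,15,18,23,28}
Ordered by (a.id, b.id); first 4.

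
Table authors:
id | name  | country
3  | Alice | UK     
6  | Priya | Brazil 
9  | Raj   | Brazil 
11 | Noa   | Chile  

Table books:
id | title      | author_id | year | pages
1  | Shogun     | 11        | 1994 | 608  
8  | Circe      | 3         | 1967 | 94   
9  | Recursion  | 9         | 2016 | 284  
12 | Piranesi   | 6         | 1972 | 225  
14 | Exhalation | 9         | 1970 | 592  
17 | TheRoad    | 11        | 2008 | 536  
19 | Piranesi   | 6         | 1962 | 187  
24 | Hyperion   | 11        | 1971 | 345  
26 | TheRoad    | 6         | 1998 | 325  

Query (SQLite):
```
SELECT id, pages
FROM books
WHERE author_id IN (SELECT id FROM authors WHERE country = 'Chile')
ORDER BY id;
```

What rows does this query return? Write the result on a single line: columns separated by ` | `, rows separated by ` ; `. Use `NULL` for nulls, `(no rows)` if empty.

Inner query: authors.id where country = 'Chile'.
Outer: keep books rows whose author_id is in that set.
Inner query → {11}

1 | 608 ; 17 | 536 ; 24 | 345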